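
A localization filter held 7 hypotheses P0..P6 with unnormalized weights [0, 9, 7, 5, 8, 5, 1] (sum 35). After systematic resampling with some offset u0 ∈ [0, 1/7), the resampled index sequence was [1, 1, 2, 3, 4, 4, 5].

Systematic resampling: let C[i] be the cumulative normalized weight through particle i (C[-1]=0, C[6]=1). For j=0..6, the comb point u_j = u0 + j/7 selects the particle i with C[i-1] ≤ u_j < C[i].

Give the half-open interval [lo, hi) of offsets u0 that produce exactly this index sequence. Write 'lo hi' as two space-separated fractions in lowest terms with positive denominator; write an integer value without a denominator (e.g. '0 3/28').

1/35 4/35

C = [0, 9/35, 16/35, 3/5, 29/35, 34/35, 1]
j=0 picked index 1: u0 ∈ [0, 9/35)
j=1 picked index 1: u0 ∈ [-1/7, 4/35)
j=2 picked index 2: u0 ∈ [-1/35, 6/35)
j=3 picked index 3: u0 ∈ [1/35, 6/35)
j=4 picked index 4: u0 ∈ [1/35, 9/35)
j=5 picked index 4: u0 ∈ [-4/35, 4/35)
j=6 picked index 5: u0 ∈ [-1/35, 4/35)
intersection: [1/35, 4/35)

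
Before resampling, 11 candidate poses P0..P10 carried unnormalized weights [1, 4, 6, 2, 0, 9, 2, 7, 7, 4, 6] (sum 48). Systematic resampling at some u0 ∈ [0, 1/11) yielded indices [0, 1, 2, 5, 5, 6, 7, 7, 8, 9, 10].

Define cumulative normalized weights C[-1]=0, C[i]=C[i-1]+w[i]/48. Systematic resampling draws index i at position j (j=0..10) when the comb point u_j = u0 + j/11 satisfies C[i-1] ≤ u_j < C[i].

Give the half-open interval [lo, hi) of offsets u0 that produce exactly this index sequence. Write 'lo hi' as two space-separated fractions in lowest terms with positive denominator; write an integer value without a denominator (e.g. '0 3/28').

1/264 5/528

C = [1/48, 5/48, 11/48, 13/48, 13/48, 11/24, 1/2, 31/48, 19/24, 7/8, 1]
j=0 picked index 0: u0 ∈ [0, 1/48)
j=1 picked index 1: u0 ∈ [-37/528, 7/528)
j=2 picked index 2: u0 ∈ [-41/528, 25/528)
j=3 picked index 5: u0 ∈ [-1/528, 49/264)
j=4 picked index 5: u0 ∈ [-49/528, 25/264)
j=5 picked index 6: u0 ∈ [1/264, 1/22)
j=6 picked index 7: u0 ∈ [-1/22, 53/528)
j=7 picked index 7: u0 ∈ [-3/22, 5/528)
j=8 picked index 8: u0 ∈ [-43/528, 17/264)
j=9 picked index 9: u0 ∈ [-7/264, 5/88)
j=10 picked index 10: u0 ∈ [-3/88, 1/11)
intersection: [1/264, 5/528)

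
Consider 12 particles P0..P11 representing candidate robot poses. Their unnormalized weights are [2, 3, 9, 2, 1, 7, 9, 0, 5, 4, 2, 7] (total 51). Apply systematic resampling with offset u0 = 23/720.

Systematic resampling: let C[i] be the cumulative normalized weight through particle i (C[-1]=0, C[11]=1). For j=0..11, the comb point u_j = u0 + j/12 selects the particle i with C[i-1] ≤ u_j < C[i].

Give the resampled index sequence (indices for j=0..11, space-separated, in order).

C = [2/51, 5/51, 14/51, 16/51, 1/3, 8/17, 11/17, 11/17, 38/51, 14/17, 44/51, 1]
j=0: u_0=23/720 ∈ [0, 2/51) → index 0
j=1: u_1=83/720 ∈ [5/51, 14/51) → index 2
j=2: u_2=143/720 ∈ [5/51, 14/51) → index 2
j=3: u_3=203/720 ∈ [14/51, 16/51) → index 3
j=4: u_4=263/720 ∈ [1/3, 8/17) → index 5
j=5: u_5=323/720 ∈ [1/3, 8/17) → index 5
j=6: u_6=383/720 ∈ [8/17, 11/17) → index 6
j=7: u_7=443/720 ∈ [8/17, 11/17) → index 6
j=8: u_8=503/720 ∈ [11/17, 38/51) → index 8
j=9: u_9=563/720 ∈ [38/51, 14/17) → index 9
j=10: u_10=623/720 ∈ [44/51, 1) → index 11
j=11: u_11=683/720 ∈ [44/51, 1) → index 11

0 2 2 3 5 5 6 6 8 9 11 11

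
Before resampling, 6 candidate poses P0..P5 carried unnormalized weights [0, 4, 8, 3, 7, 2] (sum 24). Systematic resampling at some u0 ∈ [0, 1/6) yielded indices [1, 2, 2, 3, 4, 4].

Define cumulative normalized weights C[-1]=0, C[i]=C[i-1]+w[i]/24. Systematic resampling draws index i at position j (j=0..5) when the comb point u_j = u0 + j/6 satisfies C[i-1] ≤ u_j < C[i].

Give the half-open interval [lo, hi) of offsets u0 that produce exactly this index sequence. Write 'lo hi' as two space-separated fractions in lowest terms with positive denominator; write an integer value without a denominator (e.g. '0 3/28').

C = [0, 1/6, 1/2, 5/8, 11/12, 1]
j=0 picked index 1: u0 ∈ [0, 1/6)
j=1 picked index 2: u0 ∈ [0, 1/3)
j=2 picked index 2: u0 ∈ [-1/6, 1/6)
j=3 picked index 3: u0 ∈ [0, 1/8)
j=4 picked index 4: u0 ∈ [-1/24, 1/4)
j=5 picked index 4: u0 ∈ [-5/24, 1/12)
intersection: [0, 1/12)

0 1/12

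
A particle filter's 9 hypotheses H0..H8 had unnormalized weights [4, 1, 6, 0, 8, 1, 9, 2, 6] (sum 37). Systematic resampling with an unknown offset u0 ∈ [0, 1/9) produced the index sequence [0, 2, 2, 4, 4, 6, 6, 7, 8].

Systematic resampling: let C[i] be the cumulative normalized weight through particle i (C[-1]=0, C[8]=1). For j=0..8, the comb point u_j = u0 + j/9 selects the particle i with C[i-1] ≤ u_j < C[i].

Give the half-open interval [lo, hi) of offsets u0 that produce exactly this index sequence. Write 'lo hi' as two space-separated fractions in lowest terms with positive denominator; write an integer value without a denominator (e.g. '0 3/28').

8/333 20/333

C = [4/37, 5/37, 11/37, 11/37, 19/37, 20/37, 29/37, 31/37, 1]
j=0 picked index 0: u0 ∈ [0, 4/37)
j=1 picked index 2: u0 ∈ [8/333, 62/333)
j=2 picked index 2: u0 ∈ [-29/333, 25/333)
j=3 picked index 4: u0 ∈ [-4/111, 20/111)
j=4 picked index 4: u0 ∈ [-49/333, 23/333)
j=5 picked index 6: u0 ∈ [-5/333, 76/333)
j=6 picked index 6: u0 ∈ [-14/111, 13/111)
j=7 picked index 7: u0 ∈ [2/333, 20/333)
j=8 picked index 8: u0 ∈ [-17/333, 1/9)
intersection: [8/333, 20/333)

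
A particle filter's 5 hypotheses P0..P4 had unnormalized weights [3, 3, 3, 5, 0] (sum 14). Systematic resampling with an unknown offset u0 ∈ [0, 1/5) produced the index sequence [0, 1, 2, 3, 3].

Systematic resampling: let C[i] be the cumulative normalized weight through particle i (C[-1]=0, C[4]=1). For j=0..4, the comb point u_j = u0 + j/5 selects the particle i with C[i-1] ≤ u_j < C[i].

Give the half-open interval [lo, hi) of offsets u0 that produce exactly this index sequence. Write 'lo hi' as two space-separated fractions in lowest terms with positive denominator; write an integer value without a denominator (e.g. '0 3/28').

C = [3/14, 3/7, 9/14, 1, 1]
j=0 picked index 0: u0 ∈ [0, 3/14)
j=1 picked index 1: u0 ∈ [1/70, 8/35)
j=2 picked index 2: u0 ∈ [1/35, 17/70)
j=3 picked index 3: u0 ∈ [3/70, 2/5)
j=4 picked index 3: u0 ∈ [-11/70, 1/5)
intersection: [3/70, 1/5)

3/70 1/5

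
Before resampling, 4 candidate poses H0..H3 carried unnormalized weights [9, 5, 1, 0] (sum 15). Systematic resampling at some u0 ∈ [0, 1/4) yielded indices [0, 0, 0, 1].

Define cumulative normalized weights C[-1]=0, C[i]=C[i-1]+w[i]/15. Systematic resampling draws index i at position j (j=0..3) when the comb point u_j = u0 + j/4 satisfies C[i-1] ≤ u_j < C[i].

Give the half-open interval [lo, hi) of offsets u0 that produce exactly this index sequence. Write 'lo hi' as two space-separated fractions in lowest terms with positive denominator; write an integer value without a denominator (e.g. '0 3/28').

0 1/10

C = [3/5, 14/15, 1, 1]
j=0 picked index 0: u0 ∈ [0, 3/5)
j=1 picked index 0: u0 ∈ [-1/4, 7/20)
j=2 picked index 0: u0 ∈ [-1/2, 1/10)
j=3 picked index 1: u0 ∈ [-3/20, 11/60)
intersection: [0, 1/10)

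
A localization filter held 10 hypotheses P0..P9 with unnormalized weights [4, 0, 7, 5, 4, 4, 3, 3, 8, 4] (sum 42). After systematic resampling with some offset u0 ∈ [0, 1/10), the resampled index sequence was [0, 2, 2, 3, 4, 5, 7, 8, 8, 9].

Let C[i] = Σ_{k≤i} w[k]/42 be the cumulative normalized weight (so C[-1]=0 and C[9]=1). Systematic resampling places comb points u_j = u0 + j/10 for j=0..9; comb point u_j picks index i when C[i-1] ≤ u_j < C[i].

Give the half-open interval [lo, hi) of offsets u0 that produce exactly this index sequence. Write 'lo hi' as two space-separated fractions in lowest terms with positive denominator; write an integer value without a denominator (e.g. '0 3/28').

C = [2/21, 2/21, 11/42, 8/21, 10/21, 4/7, 9/14, 5/7, 19/21, 1]
j=0 picked index 0: u0 ∈ [0, 2/21)
j=1 picked index 2: u0 ∈ [-1/210, 17/105)
j=2 picked index 2: u0 ∈ [-11/105, 13/210)
j=3 picked index 3: u0 ∈ [-4/105, 17/210)
j=4 picked index 4: u0 ∈ [-2/105, 8/105)
j=5 picked index 5: u0 ∈ [-1/42, 1/14)
j=6 picked index 7: u0 ∈ [3/70, 4/35)
j=7 picked index 8: u0 ∈ [1/70, 43/210)
j=8 picked index 8: u0 ∈ [-3/35, 11/105)
j=9 picked index 9: u0 ∈ [1/210, 1/10)
intersection: [3/70, 13/210)

3/70 13/210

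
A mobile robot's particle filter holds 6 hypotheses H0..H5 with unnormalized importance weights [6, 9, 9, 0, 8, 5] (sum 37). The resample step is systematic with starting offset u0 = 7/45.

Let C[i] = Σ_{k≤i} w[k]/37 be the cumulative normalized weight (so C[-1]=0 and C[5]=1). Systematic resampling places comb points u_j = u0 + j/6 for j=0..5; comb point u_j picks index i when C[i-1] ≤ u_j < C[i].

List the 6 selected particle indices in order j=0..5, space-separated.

0 1 2 4 4 5

C = [6/37, 15/37, 24/37, 24/37, 32/37, 1]
j=0: u_0=7/45 ∈ [0, 6/37) → index 0
j=1: u_1=29/90 ∈ [6/37, 15/37) → index 1
j=2: u_2=22/45 ∈ [15/37, 24/37) → index 2
j=3: u_3=59/90 ∈ [24/37, 32/37) → index 4
j=4: u_4=37/45 ∈ [24/37, 32/37) → index 4
j=5: u_5=89/90 ∈ [32/37, 1) → index 5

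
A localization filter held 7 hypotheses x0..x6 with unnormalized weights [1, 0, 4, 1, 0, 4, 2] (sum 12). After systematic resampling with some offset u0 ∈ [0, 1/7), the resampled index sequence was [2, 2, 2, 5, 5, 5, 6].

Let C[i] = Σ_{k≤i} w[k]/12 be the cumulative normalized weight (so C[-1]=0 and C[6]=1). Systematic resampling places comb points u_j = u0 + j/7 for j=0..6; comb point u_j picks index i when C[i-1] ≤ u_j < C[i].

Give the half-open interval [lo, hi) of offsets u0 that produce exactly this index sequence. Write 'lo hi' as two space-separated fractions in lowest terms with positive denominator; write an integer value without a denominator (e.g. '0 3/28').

C = [1/12, 1/12, 5/12, 1/2, 1/2, 5/6, 1]
j=0 picked index 2: u0 ∈ [1/12, 5/12)
j=1 picked index 2: u0 ∈ [-5/84, 23/84)
j=2 picked index 2: u0 ∈ [-17/84, 11/84)
j=3 picked index 5: u0 ∈ [1/14, 17/42)
j=4 picked index 5: u0 ∈ [-1/14, 11/42)
j=5 picked index 5: u0 ∈ [-3/14, 5/42)
j=6 picked index 6: u0 ∈ [-1/42, 1/7)
intersection: [1/12, 5/42)

1/12 5/42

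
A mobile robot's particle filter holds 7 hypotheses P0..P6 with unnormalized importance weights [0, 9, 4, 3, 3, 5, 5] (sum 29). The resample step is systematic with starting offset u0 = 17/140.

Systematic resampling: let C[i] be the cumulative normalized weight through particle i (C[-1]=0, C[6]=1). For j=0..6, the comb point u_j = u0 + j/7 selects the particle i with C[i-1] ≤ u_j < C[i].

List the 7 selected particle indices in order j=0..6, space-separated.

C = [0, 9/29, 13/29, 16/29, 19/29, 24/29, 1]
j=0: u_0=17/140 ∈ [0, 9/29) → index 1
j=1: u_1=37/140 ∈ [0, 9/29) → index 1
j=2: u_2=57/140 ∈ [9/29, 13/29) → index 2
j=3: u_3=11/20 ∈ [13/29, 16/29) → index 3
j=4: u_4=97/140 ∈ [19/29, 24/29) → index 5
j=5: u_5=117/140 ∈ [24/29, 1) → index 6
j=6: u_6=137/140 ∈ [24/29, 1) → index 6

1 1 2 3 5 6 6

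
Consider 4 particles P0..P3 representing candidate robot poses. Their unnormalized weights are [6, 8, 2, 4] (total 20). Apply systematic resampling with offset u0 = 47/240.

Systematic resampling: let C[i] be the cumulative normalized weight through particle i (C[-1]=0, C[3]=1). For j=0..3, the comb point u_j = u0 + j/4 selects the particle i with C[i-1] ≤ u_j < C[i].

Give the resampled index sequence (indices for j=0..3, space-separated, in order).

0 1 1 3

C = [3/10, 7/10, 4/5, 1]
j=0: u_0=47/240 ∈ [0, 3/10) → index 0
j=1: u_1=107/240 ∈ [3/10, 7/10) → index 1
j=2: u_2=167/240 ∈ [3/10, 7/10) → index 1
j=3: u_3=227/240 ∈ [4/5, 1) → index 3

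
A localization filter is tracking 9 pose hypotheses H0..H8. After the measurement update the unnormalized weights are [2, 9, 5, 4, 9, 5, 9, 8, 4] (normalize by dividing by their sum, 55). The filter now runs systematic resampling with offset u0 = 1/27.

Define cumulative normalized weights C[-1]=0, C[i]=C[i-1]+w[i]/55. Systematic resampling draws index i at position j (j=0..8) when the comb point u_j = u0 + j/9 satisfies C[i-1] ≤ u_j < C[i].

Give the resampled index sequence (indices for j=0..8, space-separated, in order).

1 1 2 4 4 5 6 7 7

C = [2/55, 1/5, 16/55, 4/11, 29/55, 34/55, 43/55, 51/55, 1]
j=0: u_0=1/27 ∈ [2/55, 1/5) → index 1
j=1: u_1=4/27 ∈ [2/55, 1/5) → index 1
j=2: u_2=7/27 ∈ [1/5, 16/55) → index 2
j=3: u_3=10/27 ∈ [4/11, 29/55) → index 4
j=4: u_4=13/27 ∈ [4/11, 29/55) → index 4
j=5: u_5=16/27 ∈ [29/55, 34/55) → index 5
j=6: u_6=19/27 ∈ [34/55, 43/55) → index 6
j=7: u_7=22/27 ∈ [43/55, 51/55) → index 7
j=8: u_8=25/27 ∈ [43/55, 51/55) → index 7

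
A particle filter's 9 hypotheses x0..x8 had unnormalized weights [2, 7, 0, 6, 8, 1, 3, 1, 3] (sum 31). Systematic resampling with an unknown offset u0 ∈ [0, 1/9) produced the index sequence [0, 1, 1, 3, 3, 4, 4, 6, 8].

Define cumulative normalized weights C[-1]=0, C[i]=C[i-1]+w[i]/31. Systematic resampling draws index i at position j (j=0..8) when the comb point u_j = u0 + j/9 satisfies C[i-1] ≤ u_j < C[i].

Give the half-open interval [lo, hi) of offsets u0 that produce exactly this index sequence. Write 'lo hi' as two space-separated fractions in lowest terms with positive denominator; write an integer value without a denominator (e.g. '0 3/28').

4/279 11/279

C = [2/31, 9/31, 9/31, 15/31, 23/31, 24/31, 27/31, 28/31, 1]
j=0 picked index 0: u0 ∈ [0, 2/31)
j=1 picked index 1: u0 ∈ [-13/279, 50/279)
j=2 picked index 1: u0 ∈ [-44/279, 19/279)
j=3 picked index 3: u0 ∈ [-4/93, 14/93)
j=4 picked index 3: u0 ∈ [-43/279, 11/279)
j=5 picked index 4: u0 ∈ [-20/279, 52/279)
j=6 picked index 4: u0 ∈ [-17/93, 7/93)
j=7 picked index 6: u0 ∈ [-1/279, 26/279)
j=8 picked index 8: u0 ∈ [4/279, 1/9)
intersection: [4/279, 11/279)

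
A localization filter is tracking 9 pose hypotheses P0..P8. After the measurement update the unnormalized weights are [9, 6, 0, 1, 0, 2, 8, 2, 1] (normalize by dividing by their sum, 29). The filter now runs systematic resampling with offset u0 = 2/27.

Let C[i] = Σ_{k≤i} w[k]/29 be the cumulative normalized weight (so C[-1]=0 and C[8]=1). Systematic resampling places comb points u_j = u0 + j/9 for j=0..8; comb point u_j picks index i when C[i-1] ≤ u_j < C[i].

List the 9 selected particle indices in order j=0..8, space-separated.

C = [9/29, 15/29, 15/29, 16/29, 16/29, 18/29, 26/29, 28/29, 1]
j=0: u_0=2/27 ∈ [0, 9/29) → index 0
j=1: u_1=5/27 ∈ [0, 9/29) → index 0
j=2: u_2=8/27 ∈ [0, 9/29) → index 0
j=3: u_3=11/27 ∈ [9/29, 15/29) → index 1
j=4: u_4=14/27 ∈ [15/29, 16/29) → index 3
j=5: u_5=17/27 ∈ [18/29, 26/29) → index 6
j=6: u_6=20/27 ∈ [18/29, 26/29) → index 6
j=7: u_7=23/27 ∈ [18/29, 26/29) → index 6
j=8: u_8=26/27 ∈ [26/29, 28/29) → index 7

0 0 0 1 3 6 6 6 7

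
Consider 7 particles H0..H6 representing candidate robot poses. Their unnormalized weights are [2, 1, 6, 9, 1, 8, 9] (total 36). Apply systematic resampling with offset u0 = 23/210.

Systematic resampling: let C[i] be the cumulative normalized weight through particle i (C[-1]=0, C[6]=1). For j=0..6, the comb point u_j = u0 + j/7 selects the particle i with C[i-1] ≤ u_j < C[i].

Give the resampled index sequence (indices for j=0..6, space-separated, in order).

C = [1/18, 1/12, 1/4, 1/2, 19/36, 3/4, 1]
j=0: u_0=23/210 ∈ [1/12, 1/4) → index 2
j=1: u_1=53/210 ∈ [1/4, 1/2) → index 3
j=2: u_2=83/210 ∈ [1/4, 1/2) → index 3
j=3: u_3=113/210 ∈ [19/36, 3/4) → index 5
j=4: u_4=143/210 ∈ [19/36, 3/4) → index 5
j=5: u_5=173/210 ∈ [3/4, 1) → index 6
j=6: u_6=29/30 ∈ [3/4, 1) → index 6

2 3 3 5 5 6 6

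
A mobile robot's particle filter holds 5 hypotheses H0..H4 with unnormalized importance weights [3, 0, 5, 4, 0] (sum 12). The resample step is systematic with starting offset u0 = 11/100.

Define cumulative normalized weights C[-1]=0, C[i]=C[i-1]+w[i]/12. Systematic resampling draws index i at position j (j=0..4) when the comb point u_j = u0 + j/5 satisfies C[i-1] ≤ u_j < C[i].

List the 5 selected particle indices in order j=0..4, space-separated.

C = [1/4, 1/4, 2/3, 1, 1]
j=0: u_0=11/100 ∈ [0, 1/4) → index 0
j=1: u_1=31/100 ∈ [1/4, 2/3) → index 2
j=2: u_2=51/100 ∈ [1/4, 2/3) → index 2
j=3: u_3=71/100 ∈ [2/3, 1) → index 3
j=4: u_4=91/100 ∈ [2/3, 1) → index 3

0 2 2 3 3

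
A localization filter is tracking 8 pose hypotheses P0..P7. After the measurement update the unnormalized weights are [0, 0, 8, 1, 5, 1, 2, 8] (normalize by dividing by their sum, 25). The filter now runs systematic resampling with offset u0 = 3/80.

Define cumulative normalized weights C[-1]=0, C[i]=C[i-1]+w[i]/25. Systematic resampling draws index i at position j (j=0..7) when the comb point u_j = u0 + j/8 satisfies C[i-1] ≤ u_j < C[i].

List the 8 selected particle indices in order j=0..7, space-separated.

2 2 2 4 4 6 7 7

C = [0, 0, 8/25, 9/25, 14/25, 3/5, 17/25, 1]
j=0: u_0=3/80 ∈ [0, 8/25) → index 2
j=1: u_1=13/80 ∈ [0, 8/25) → index 2
j=2: u_2=23/80 ∈ [0, 8/25) → index 2
j=3: u_3=33/80 ∈ [9/25, 14/25) → index 4
j=4: u_4=43/80 ∈ [9/25, 14/25) → index 4
j=5: u_5=53/80 ∈ [3/5, 17/25) → index 6
j=6: u_6=63/80 ∈ [17/25, 1) → index 7
j=7: u_7=73/80 ∈ [17/25, 1) → index 7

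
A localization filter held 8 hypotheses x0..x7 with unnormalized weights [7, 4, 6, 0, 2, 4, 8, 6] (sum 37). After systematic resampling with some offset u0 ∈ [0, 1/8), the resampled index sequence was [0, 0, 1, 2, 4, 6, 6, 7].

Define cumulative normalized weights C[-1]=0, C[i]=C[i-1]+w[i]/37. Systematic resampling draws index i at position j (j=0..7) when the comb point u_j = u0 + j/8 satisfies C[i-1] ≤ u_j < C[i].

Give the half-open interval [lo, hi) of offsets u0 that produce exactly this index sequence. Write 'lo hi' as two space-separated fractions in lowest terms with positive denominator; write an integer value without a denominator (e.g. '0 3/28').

0 1/74

C = [7/37, 11/37, 17/37, 17/37, 19/37, 23/37, 31/37, 1]
j=0 picked index 0: u0 ∈ [0, 7/37)
j=1 picked index 0: u0 ∈ [-1/8, 19/296)
j=2 picked index 1: u0 ∈ [-9/148, 7/148)
j=3 picked index 2: u0 ∈ [-23/296, 25/296)
j=4 picked index 4: u0 ∈ [-3/74, 1/74)
j=5 picked index 6: u0 ∈ [-1/296, 63/296)
j=6 picked index 6: u0 ∈ [-19/148, 13/148)
j=7 picked index 7: u0 ∈ [-11/296, 1/8)
intersection: [0, 1/74)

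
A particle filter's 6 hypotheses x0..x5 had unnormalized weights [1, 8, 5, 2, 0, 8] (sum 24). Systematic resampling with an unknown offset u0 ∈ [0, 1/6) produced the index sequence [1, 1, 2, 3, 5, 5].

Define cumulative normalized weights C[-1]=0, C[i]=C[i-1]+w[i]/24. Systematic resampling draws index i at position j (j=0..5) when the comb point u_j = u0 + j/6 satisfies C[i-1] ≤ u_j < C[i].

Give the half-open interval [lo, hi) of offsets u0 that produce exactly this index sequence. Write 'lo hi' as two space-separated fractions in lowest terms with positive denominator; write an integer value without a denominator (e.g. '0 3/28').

1/12 1/6

C = [1/24, 3/8, 7/12, 2/3, 2/3, 1]
j=0 picked index 1: u0 ∈ [1/24, 3/8)
j=1 picked index 1: u0 ∈ [-1/8, 5/24)
j=2 picked index 2: u0 ∈ [1/24, 1/4)
j=3 picked index 3: u0 ∈ [1/12, 1/6)
j=4 picked index 5: u0 ∈ [0, 1/3)
j=5 picked index 5: u0 ∈ [-1/6, 1/6)
intersection: [1/12, 1/6)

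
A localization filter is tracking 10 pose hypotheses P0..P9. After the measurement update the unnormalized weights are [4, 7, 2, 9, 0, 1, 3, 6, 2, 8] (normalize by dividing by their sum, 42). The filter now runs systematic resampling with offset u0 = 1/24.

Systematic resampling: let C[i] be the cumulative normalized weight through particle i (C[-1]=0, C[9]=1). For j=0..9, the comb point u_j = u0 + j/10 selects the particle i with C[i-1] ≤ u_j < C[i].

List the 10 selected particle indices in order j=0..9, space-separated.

0 1 1 3 3 5 7 7 9 9

C = [2/21, 11/42, 13/42, 11/21, 11/21, 23/42, 13/21, 16/21, 17/21, 1]
j=0: u_0=1/24 ∈ [0, 2/21) → index 0
j=1: u_1=17/120 ∈ [2/21, 11/42) → index 1
j=2: u_2=29/120 ∈ [2/21, 11/42) → index 1
j=3: u_3=41/120 ∈ [13/42, 11/21) → index 3
j=4: u_4=53/120 ∈ [13/42, 11/21) → index 3
j=5: u_5=13/24 ∈ [11/21, 23/42) → index 5
j=6: u_6=77/120 ∈ [13/21, 16/21) → index 7
j=7: u_7=89/120 ∈ [13/21, 16/21) → index 7
j=8: u_8=101/120 ∈ [17/21, 1) → index 9
j=9: u_9=113/120 ∈ [17/21, 1) → index 9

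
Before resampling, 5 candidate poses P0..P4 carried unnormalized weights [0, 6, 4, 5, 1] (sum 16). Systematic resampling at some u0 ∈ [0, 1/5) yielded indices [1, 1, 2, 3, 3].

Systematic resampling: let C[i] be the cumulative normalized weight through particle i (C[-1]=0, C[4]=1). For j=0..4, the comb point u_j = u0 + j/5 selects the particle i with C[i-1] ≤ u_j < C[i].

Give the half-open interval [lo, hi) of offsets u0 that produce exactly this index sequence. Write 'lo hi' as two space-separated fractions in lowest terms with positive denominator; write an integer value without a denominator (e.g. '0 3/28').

C = [0, 3/8, 5/8, 15/16, 1]
j=0 picked index 1: u0 ∈ [0, 3/8)
j=1 picked index 1: u0 ∈ [-1/5, 7/40)
j=2 picked index 2: u0 ∈ [-1/40, 9/40)
j=3 picked index 3: u0 ∈ [1/40, 27/80)
j=4 picked index 3: u0 ∈ [-7/40, 11/80)
intersection: [1/40, 11/80)

1/40 11/80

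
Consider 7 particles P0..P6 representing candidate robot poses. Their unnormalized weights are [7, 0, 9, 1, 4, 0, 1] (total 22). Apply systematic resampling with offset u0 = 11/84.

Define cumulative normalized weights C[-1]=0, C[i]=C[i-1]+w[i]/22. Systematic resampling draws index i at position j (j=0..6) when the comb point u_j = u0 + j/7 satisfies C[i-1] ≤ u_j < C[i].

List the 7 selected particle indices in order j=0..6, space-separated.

0 0 2 2 2 4 6

C = [7/22, 7/22, 8/11, 17/22, 21/22, 21/22, 1]
j=0: u_0=11/84 ∈ [0, 7/22) → index 0
j=1: u_1=23/84 ∈ [0, 7/22) → index 0
j=2: u_2=5/12 ∈ [7/22, 8/11) → index 2
j=3: u_3=47/84 ∈ [7/22, 8/11) → index 2
j=4: u_4=59/84 ∈ [7/22, 8/11) → index 2
j=5: u_5=71/84 ∈ [17/22, 21/22) → index 4
j=6: u_6=83/84 ∈ [21/22, 1) → index 6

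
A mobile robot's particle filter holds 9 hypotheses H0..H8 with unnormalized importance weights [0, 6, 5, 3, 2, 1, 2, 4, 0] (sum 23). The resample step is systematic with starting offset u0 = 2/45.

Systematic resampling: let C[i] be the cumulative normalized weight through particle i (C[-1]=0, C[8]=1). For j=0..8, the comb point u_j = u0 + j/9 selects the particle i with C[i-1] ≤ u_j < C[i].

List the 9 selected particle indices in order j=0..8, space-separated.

C = [0, 6/23, 11/23, 14/23, 16/23, 17/23, 19/23, 1, 1]
j=0: u_0=2/45 ∈ [0, 6/23) → index 1
j=1: u_1=7/45 ∈ [0, 6/23) → index 1
j=2: u_2=4/15 ∈ [6/23, 11/23) → index 2
j=3: u_3=17/45 ∈ [6/23, 11/23) → index 2
j=4: u_4=22/45 ∈ [11/23, 14/23) → index 3
j=5: u_5=3/5 ∈ [11/23, 14/23) → index 3
j=6: u_6=32/45 ∈ [16/23, 17/23) → index 5
j=7: u_7=37/45 ∈ [17/23, 19/23) → index 6
j=8: u_8=14/15 ∈ [19/23, 1) → index 7

1 1 2 2 3 3 5 6 7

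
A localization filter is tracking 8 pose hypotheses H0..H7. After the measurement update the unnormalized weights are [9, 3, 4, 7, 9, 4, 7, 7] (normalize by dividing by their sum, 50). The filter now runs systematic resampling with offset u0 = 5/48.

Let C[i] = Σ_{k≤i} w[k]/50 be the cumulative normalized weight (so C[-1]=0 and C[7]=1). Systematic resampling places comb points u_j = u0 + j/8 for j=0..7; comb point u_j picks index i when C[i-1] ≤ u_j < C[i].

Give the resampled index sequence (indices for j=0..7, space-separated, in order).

0 1 3 4 4 6 6 7

C = [9/50, 6/25, 8/25, 23/50, 16/25, 18/25, 43/50, 1]
j=0: u_0=5/48 ∈ [0, 9/50) → index 0
j=1: u_1=11/48 ∈ [9/50, 6/25) → index 1
j=2: u_2=17/48 ∈ [8/25, 23/50) → index 3
j=3: u_3=23/48 ∈ [23/50, 16/25) → index 4
j=4: u_4=29/48 ∈ [23/50, 16/25) → index 4
j=5: u_5=35/48 ∈ [18/25, 43/50) → index 6
j=6: u_6=41/48 ∈ [18/25, 43/50) → index 6
j=7: u_7=47/48 ∈ [43/50, 1) → index 7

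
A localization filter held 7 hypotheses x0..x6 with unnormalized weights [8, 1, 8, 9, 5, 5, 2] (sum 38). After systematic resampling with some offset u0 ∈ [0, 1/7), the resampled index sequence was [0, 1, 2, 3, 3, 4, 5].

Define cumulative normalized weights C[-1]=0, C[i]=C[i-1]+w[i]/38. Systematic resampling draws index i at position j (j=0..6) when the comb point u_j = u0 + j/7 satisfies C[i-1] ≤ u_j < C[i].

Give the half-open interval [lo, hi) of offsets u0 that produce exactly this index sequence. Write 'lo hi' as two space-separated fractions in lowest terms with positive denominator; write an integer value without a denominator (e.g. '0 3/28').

C = [4/19, 9/38, 17/38, 13/19, 31/38, 18/19, 1]
j=0 picked index 0: u0 ∈ [0, 4/19)
j=1 picked index 1: u0 ∈ [9/133, 25/266)
j=2 picked index 2: u0 ∈ [-13/266, 43/266)
j=3 picked index 3: u0 ∈ [5/266, 34/133)
j=4 picked index 3: u0 ∈ [-33/266, 15/133)
j=5 picked index 4: u0 ∈ [-4/133, 27/266)
j=6 picked index 5: u0 ∈ [-11/266, 12/133)
intersection: [9/133, 12/133)

9/133 12/133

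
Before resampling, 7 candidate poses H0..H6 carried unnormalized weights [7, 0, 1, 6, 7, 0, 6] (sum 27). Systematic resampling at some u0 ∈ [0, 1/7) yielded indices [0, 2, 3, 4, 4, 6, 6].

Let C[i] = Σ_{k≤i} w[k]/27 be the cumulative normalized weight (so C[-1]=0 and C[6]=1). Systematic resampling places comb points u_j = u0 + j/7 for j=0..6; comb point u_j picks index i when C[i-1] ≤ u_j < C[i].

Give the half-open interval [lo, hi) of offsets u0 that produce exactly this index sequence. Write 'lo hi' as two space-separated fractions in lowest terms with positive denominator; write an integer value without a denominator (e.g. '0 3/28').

C = [7/27, 7/27, 8/27, 14/27, 7/9, 7/9, 1]
j=0 picked index 0: u0 ∈ [0, 7/27)
j=1 picked index 2: u0 ∈ [22/189, 29/189)
j=2 picked index 3: u0 ∈ [2/189, 44/189)
j=3 picked index 4: u0 ∈ [17/189, 22/63)
j=4 picked index 4: u0 ∈ [-10/189, 13/63)
j=5 picked index 6: u0 ∈ [4/63, 2/7)
j=6 picked index 6: u0 ∈ [-5/63, 1/7)
intersection: [22/189, 1/7)

22/189 1/7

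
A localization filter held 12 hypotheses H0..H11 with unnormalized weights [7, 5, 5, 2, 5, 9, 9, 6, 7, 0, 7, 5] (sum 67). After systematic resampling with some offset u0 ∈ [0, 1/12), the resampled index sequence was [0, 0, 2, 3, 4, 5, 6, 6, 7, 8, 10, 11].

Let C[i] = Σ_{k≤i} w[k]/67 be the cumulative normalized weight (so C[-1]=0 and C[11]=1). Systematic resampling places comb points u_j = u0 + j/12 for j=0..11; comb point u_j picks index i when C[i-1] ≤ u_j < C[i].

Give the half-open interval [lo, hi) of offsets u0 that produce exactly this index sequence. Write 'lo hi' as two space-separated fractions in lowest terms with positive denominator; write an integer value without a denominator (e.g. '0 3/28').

C = [7/67, 12/67, 17/67, 19/67, 24/67, 33/67, 42/67, 48/67, 55/67, 55/67, 62/67, 1]
j=0 picked index 0: u0 ∈ [0, 7/67)
j=1 picked index 0: u0 ∈ [-1/12, 17/804)
j=2 picked index 2: u0 ∈ [5/402, 35/402)
j=3 picked index 3: u0 ∈ [1/268, 9/268)
j=4 picked index 4: u0 ∈ [-10/201, 5/201)
j=5 picked index 5: u0 ∈ [-47/804, 61/804)
j=6 picked index 6: u0 ∈ [-1/134, 17/134)
j=7 picked index 6: u0 ∈ [-73/804, 35/804)
j=8 picked index 7: u0 ∈ [-8/201, 10/201)
j=9 picked index 8: u0 ∈ [-9/268, 19/268)
j=10 picked index 10: u0 ∈ [-5/402, 37/402)
j=11 picked index 11: u0 ∈ [7/804, 1/12)
intersection: [5/402, 17/804)

5/402 17/804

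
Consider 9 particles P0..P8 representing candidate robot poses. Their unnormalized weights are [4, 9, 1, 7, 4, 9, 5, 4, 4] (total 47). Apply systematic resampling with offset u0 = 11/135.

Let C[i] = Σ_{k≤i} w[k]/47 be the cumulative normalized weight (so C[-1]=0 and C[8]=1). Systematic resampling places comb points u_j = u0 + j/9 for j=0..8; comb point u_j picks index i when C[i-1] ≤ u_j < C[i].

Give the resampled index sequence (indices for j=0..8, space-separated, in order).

C = [4/47, 13/47, 14/47, 21/47, 25/47, 34/47, 39/47, 43/47, 1]
j=0: u_0=11/135 ∈ [0, 4/47) → index 0
j=1: u_1=26/135 ∈ [4/47, 13/47) → index 1
j=2: u_2=41/135 ∈ [14/47, 21/47) → index 3
j=3: u_3=56/135 ∈ [14/47, 21/47) → index 3
j=4: u_4=71/135 ∈ [21/47, 25/47) → index 4
j=5: u_5=86/135 ∈ [25/47, 34/47) → index 5
j=6: u_6=101/135 ∈ [34/47, 39/47) → index 6
j=7: u_7=116/135 ∈ [39/47, 43/47) → index 7
j=8: u_8=131/135 ∈ [43/47, 1) → index 8

0 1 3 3 4 5 6 7 8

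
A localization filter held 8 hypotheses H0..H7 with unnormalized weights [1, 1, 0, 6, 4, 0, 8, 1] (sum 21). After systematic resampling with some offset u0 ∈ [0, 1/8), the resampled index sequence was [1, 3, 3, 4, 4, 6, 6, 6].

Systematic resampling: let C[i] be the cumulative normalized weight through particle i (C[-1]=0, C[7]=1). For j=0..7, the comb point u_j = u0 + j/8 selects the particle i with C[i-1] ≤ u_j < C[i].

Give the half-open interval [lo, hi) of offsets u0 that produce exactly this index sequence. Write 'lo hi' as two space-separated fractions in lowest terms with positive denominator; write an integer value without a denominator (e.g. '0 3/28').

1/21 1/14

C = [1/21, 2/21, 2/21, 8/21, 4/7, 4/7, 20/21, 1]
j=0 picked index 1: u0 ∈ [1/21, 2/21)
j=1 picked index 3: u0 ∈ [-5/168, 43/168)
j=2 picked index 3: u0 ∈ [-13/84, 11/84)
j=3 picked index 4: u0 ∈ [1/168, 11/56)
j=4 picked index 4: u0 ∈ [-5/42, 1/14)
j=5 picked index 6: u0 ∈ [-3/56, 55/168)
j=6 picked index 6: u0 ∈ [-5/28, 17/84)
j=7 picked index 6: u0 ∈ [-17/56, 13/168)
intersection: [1/21, 1/14)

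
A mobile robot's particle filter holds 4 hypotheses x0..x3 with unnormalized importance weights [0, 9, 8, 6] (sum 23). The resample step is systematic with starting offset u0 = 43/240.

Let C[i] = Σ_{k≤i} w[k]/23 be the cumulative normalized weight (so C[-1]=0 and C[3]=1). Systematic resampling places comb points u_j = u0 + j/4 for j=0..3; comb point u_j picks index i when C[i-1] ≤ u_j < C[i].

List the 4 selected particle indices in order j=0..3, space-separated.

C = [0, 9/23, 17/23, 1]
j=0: u_0=43/240 ∈ [0, 9/23) → index 1
j=1: u_1=103/240 ∈ [9/23, 17/23) → index 2
j=2: u_2=163/240 ∈ [9/23, 17/23) → index 2
j=3: u_3=223/240 ∈ [17/23, 1) → index 3

1 2 2 3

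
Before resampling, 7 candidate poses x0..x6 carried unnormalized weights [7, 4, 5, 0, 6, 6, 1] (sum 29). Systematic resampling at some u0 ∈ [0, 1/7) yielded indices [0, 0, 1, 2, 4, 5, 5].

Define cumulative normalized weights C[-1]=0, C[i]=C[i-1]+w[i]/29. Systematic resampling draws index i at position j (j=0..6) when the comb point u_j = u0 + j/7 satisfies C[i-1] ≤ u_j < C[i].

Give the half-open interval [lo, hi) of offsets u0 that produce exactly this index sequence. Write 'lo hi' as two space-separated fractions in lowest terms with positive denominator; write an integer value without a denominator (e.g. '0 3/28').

C = [7/29, 11/29, 16/29, 16/29, 22/29, 28/29, 1]
j=0 picked index 0: u0 ∈ [0, 7/29)
j=1 picked index 0: u0 ∈ [-1/7, 20/203)
j=2 picked index 1: u0 ∈ [-9/203, 19/203)
j=3 picked index 2: u0 ∈ [-10/203, 25/203)
j=4 picked index 4: u0 ∈ [-4/203, 38/203)
j=5 picked index 5: u0 ∈ [9/203, 51/203)
j=6 picked index 5: u0 ∈ [-20/203, 22/203)
intersection: [9/203, 19/203)

9/203 19/203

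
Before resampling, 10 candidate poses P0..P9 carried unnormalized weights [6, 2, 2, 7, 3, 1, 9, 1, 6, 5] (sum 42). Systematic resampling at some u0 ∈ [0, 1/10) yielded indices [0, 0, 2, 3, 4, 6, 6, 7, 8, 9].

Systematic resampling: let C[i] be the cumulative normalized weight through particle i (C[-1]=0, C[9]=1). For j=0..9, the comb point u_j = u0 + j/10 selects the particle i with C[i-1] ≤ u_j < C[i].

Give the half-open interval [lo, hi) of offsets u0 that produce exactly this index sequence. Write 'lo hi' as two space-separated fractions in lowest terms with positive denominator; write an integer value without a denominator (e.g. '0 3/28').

C = [1/7, 4/21, 5/21, 17/42, 10/21, 1/2, 5/7, 31/42, 37/42, 1]
j=0 picked index 0: u0 ∈ [0, 1/7)
j=1 picked index 0: u0 ∈ [-1/10, 3/70)
j=2 picked index 2: u0 ∈ [-1/105, 4/105)
j=3 picked index 3: u0 ∈ [-13/210, 11/105)
j=4 picked index 4: u0 ∈ [1/210, 8/105)
j=5 picked index 6: u0 ∈ [0, 3/14)
j=6 picked index 6: u0 ∈ [-1/10, 4/35)
j=7 picked index 7: u0 ∈ [1/70, 4/105)
j=8 picked index 8: u0 ∈ [-13/210, 17/210)
j=9 picked index 9: u0 ∈ [-2/105, 1/10)
intersection: [1/70, 4/105)

1/70 4/105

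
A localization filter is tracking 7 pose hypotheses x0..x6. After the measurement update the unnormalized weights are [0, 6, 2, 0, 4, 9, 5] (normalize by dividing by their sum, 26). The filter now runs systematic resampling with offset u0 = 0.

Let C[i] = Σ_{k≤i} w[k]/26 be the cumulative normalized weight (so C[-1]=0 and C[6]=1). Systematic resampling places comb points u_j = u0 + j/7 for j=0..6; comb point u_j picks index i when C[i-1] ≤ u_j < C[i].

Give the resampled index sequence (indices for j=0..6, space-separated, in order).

C = [0, 3/13, 4/13, 4/13, 6/13, 21/26, 1]
j=0: u_0=0 ∈ [0, 3/13) → index 1
j=1: u_1=1/7 ∈ [0, 3/13) → index 1
j=2: u_2=2/7 ∈ [3/13, 4/13) → index 2
j=3: u_3=3/7 ∈ [4/13, 6/13) → index 4
j=4: u_4=4/7 ∈ [6/13, 21/26) → index 5
j=5: u_5=5/7 ∈ [6/13, 21/26) → index 5
j=6: u_6=6/7 ∈ [21/26, 1) → index 6

1 1 2 4 5 5 6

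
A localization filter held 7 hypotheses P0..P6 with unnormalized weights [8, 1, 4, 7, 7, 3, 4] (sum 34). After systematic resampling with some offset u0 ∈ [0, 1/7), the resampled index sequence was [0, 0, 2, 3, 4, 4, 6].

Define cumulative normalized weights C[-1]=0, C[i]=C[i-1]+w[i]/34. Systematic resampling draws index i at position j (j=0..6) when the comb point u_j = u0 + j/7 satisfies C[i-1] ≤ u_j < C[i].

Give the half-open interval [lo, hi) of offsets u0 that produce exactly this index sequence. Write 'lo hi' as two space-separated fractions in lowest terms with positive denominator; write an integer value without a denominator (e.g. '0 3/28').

C = [4/17, 9/34, 13/34, 10/17, 27/34, 15/17, 1]
j=0 picked index 0: u0 ∈ [0, 4/17)
j=1 picked index 0: u0 ∈ [-1/7, 11/119)
j=2 picked index 2: u0 ∈ [-5/238, 23/238)
j=3 picked index 3: u0 ∈ [-11/238, 19/119)
j=4 picked index 4: u0 ∈ [2/119, 53/238)
j=5 picked index 4: u0 ∈ [-15/119, 19/238)
j=6 picked index 6: u0 ∈ [3/119, 1/7)
intersection: [3/119, 19/238)

3/119 19/238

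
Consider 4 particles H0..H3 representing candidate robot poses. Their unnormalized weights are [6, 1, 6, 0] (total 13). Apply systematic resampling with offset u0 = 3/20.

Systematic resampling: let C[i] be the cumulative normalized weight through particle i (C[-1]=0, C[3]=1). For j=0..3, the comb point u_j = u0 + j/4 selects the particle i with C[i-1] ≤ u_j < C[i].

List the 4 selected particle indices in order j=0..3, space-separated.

C = [6/13, 7/13, 1, 1]
j=0: u_0=3/20 ∈ [0, 6/13) → index 0
j=1: u_1=2/5 ∈ [0, 6/13) → index 0
j=2: u_2=13/20 ∈ [7/13, 1) → index 2
j=3: u_3=9/10 ∈ [7/13, 1) → index 2

0 0 2 2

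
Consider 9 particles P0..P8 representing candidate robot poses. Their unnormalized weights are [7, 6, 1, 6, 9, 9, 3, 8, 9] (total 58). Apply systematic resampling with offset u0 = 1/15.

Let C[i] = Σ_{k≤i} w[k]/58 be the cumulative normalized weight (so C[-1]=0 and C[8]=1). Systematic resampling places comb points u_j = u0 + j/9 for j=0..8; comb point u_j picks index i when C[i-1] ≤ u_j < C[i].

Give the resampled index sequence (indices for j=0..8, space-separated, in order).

0 1 3 4 5 5 7 7 8

C = [7/58, 13/58, 7/29, 10/29, 1/2, 19/29, 41/58, 49/58, 1]
j=0: u_0=1/15 ∈ [0, 7/58) → index 0
j=1: u_1=8/45 ∈ [7/58, 13/58) → index 1
j=2: u_2=13/45 ∈ [7/29, 10/29) → index 3
j=3: u_3=2/5 ∈ [10/29, 1/2) → index 4
j=4: u_4=23/45 ∈ [1/2, 19/29) → index 5
j=5: u_5=28/45 ∈ [1/2, 19/29) → index 5
j=6: u_6=11/15 ∈ [41/58, 49/58) → index 7
j=7: u_7=38/45 ∈ [41/58, 49/58) → index 7
j=8: u_8=43/45 ∈ [49/58, 1) → index 8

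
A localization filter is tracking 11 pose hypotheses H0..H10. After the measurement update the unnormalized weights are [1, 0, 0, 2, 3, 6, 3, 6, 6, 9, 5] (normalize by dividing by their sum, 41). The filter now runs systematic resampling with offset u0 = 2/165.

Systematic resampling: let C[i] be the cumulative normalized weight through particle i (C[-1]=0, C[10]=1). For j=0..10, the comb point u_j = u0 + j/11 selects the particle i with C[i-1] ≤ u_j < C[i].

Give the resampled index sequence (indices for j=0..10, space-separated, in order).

C = [1/41, 1/41, 1/41, 3/41, 6/41, 12/41, 15/41, 21/41, 27/41, 36/41, 1]
j=0: u_0=2/165 ∈ [0, 1/41) → index 0
j=1: u_1=17/165 ∈ [3/41, 6/41) → index 4
j=2: u_2=32/165 ∈ [6/41, 12/41) → index 5
j=3: u_3=47/165 ∈ [6/41, 12/41) → index 5
j=4: u_4=62/165 ∈ [15/41, 21/41) → index 7
j=5: u_5=7/15 ∈ [15/41, 21/41) → index 7
j=6: u_6=92/165 ∈ [21/41, 27/41) → index 8
j=7: u_7=107/165 ∈ [21/41, 27/41) → index 8
j=8: u_8=122/165 ∈ [27/41, 36/41) → index 9
j=9: u_9=137/165 ∈ [27/41, 36/41) → index 9
j=10: u_10=152/165 ∈ [36/41, 1) → index 10

0 4 5 5 7 7 8 8 9 9 10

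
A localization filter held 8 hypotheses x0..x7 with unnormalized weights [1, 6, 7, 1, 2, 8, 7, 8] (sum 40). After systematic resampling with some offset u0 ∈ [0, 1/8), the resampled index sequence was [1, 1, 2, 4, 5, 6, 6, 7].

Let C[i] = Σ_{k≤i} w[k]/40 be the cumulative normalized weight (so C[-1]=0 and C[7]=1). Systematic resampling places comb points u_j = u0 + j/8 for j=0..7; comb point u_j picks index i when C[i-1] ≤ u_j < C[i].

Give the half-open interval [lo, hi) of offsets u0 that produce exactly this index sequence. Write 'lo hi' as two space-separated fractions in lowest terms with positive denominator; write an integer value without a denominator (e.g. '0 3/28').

1/40 1/20

C = [1/40, 7/40, 7/20, 3/8, 17/40, 5/8, 4/5, 1]
j=0 picked index 1: u0 ∈ [1/40, 7/40)
j=1 picked index 1: u0 ∈ [-1/10, 1/20)
j=2 picked index 2: u0 ∈ [-3/40, 1/10)
j=3 picked index 4: u0 ∈ [0, 1/20)
j=4 picked index 5: u0 ∈ [-3/40, 1/8)
j=5 picked index 6: u0 ∈ [0, 7/40)
j=6 picked index 6: u0 ∈ [-1/8, 1/20)
j=7 picked index 7: u0 ∈ [-3/40, 1/8)
intersection: [1/40, 1/20)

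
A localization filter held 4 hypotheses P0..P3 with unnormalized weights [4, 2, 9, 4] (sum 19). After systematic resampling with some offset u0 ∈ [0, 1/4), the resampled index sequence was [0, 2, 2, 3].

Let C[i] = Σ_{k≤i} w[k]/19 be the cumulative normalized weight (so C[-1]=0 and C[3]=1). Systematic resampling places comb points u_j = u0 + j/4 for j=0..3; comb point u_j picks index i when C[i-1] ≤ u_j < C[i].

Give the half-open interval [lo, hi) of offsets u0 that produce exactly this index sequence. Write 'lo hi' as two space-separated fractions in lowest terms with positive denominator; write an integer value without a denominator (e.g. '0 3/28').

5/76 4/19

C = [4/19, 6/19, 15/19, 1]
j=0 picked index 0: u0 ∈ [0, 4/19)
j=1 picked index 2: u0 ∈ [5/76, 41/76)
j=2 picked index 2: u0 ∈ [-7/38, 11/38)
j=3 picked index 3: u0 ∈ [3/76, 1/4)
intersection: [5/76, 4/19)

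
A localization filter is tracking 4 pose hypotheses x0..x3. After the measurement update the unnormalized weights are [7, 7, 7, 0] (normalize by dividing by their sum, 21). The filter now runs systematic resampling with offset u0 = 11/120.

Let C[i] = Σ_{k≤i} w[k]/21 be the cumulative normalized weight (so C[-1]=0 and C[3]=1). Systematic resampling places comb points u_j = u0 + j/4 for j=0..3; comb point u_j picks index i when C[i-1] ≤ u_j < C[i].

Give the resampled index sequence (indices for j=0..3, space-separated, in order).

C = [1/3, 2/3, 1, 1]
j=0: u_0=11/120 ∈ [0, 1/3) → index 0
j=1: u_1=41/120 ∈ [1/3, 2/3) → index 1
j=2: u_2=71/120 ∈ [1/3, 2/3) → index 1
j=3: u_3=101/120 ∈ [2/3, 1) → index 2

0 1 1 2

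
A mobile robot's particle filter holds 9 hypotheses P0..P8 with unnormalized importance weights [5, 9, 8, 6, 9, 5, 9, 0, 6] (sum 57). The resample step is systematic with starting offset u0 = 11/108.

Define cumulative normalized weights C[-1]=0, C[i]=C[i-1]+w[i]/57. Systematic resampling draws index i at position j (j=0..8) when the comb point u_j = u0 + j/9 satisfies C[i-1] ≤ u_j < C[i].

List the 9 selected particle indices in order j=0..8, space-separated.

C = [5/57, 14/57, 22/57, 28/57, 37/57, 14/19, 17/19, 17/19, 1]
j=0: u_0=11/108 ∈ [5/57, 14/57) → index 1
j=1: u_1=23/108 ∈ [5/57, 14/57) → index 1
j=2: u_2=35/108 ∈ [14/57, 22/57) → index 2
j=3: u_3=47/108 ∈ [22/57, 28/57) → index 3
j=4: u_4=59/108 ∈ [28/57, 37/57) → index 4
j=5: u_5=71/108 ∈ [37/57, 14/19) → index 5
j=6: u_6=83/108 ∈ [14/19, 17/19) → index 6
j=7: u_7=95/108 ∈ [14/19, 17/19) → index 6
j=8: u_8=107/108 ∈ [17/19, 1) → index 8

1 1 2 3 4 5 6 6 8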